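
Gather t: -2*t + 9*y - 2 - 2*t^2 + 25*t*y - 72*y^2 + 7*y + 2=-2*t^2 + t*(25*y - 2) - 72*y^2 + 16*y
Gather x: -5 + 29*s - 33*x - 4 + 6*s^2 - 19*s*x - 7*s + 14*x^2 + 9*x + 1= 6*s^2 + 22*s + 14*x^2 + x*(-19*s - 24) - 8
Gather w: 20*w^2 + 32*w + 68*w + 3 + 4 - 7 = 20*w^2 + 100*w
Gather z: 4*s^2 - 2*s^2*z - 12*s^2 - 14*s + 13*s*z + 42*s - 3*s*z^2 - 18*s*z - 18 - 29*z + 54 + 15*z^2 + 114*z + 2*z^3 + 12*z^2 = -8*s^2 + 28*s + 2*z^3 + z^2*(27 - 3*s) + z*(-2*s^2 - 5*s + 85) + 36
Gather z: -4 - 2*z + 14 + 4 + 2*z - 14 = 0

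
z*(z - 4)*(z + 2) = z^3 - 2*z^2 - 8*z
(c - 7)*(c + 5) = c^2 - 2*c - 35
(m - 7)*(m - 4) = m^2 - 11*m + 28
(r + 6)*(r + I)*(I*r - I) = I*r^3 - r^2 + 5*I*r^2 - 5*r - 6*I*r + 6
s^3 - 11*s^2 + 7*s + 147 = (s - 7)^2*(s + 3)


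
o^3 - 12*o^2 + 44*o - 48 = (o - 6)*(o - 4)*(o - 2)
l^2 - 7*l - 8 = (l - 8)*(l + 1)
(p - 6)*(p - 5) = p^2 - 11*p + 30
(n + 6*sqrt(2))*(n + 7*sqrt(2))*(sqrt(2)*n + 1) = sqrt(2)*n^3 + 27*n^2 + 97*sqrt(2)*n + 84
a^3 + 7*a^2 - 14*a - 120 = (a - 4)*(a + 5)*(a + 6)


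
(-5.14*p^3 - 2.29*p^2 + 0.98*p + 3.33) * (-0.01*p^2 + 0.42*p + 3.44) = 0.0514*p^5 - 2.1359*p^4 - 18.6532*p^3 - 7.4993*p^2 + 4.7698*p + 11.4552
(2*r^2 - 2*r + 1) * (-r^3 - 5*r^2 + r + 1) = -2*r^5 - 8*r^4 + 11*r^3 - 5*r^2 - r + 1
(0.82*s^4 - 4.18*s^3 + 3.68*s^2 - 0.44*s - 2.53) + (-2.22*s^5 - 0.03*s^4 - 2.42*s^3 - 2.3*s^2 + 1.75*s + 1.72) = -2.22*s^5 + 0.79*s^4 - 6.6*s^3 + 1.38*s^2 + 1.31*s - 0.81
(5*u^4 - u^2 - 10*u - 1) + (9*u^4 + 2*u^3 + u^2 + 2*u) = 14*u^4 + 2*u^3 - 8*u - 1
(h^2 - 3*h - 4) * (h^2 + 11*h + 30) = h^4 + 8*h^3 - 7*h^2 - 134*h - 120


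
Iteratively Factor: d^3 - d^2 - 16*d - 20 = (d + 2)*(d^2 - 3*d - 10) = (d - 5)*(d + 2)*(d + 2)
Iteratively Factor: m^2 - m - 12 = (m - 4)*(m + 3)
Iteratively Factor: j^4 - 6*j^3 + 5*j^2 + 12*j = (j - 3)*(j^3 - 3*j^2 - 4*j) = (j - 3)*(j + 1)*(j^2 - 4*j) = j*(j - 3)*(j + 1)*(j - 4)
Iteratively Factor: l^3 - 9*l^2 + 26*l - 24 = (l - 3)*(l^2 - 6*l + 8) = (l - 4)*(l - 3)*(l - 2)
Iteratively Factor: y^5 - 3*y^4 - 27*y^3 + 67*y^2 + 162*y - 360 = (y - 3)*(y^4 - 27*y^2 - 14*y + 120) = (y - 5)*(y - 3)*(y^3 + 5*y^2 - 2*y - 24) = (y - 5)*(y - 3)*(y + 3)*(y^2 + 2*y - 8) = (y - 5)*(y - 3)*(y + 3)*(y + 4)*(y - 2)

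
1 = 1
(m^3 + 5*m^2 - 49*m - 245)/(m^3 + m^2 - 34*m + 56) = (m^2 - 2*m - 35)/(m^2 - 6*m + 8)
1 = 1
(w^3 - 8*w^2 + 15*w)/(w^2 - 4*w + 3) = w*(w - 5)/(w - 1)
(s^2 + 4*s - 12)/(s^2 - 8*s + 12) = (s + 6)/(s - 6)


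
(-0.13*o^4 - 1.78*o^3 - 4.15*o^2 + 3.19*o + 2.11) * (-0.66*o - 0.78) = 0.0858*o^5 + 1.2762*o^4 + 4.1274*o^3 + 1.1316*o^2 - 3.8808*o - 1.6458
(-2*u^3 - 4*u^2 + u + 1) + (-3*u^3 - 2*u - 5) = -5*u^3 - 4*u^2 - u - 4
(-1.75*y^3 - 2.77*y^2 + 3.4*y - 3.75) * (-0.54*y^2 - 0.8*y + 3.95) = 0.945*y^5 + 2.8958*y^4 - 6.5325*y^3 - 11.6365*y^2 + 16.43*y - 14.8125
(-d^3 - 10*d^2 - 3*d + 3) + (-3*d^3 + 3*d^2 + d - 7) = -4*d^3 - 7*d^2 - 2*d - 4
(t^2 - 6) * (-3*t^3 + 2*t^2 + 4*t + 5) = -3*t^5 + 2*t^4 + 22*t^3 - 7*t^2 - 24*t - 30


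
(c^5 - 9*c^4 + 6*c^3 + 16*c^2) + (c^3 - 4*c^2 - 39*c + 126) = c^5 - 9*c^4 + 7*c^3 + 12*c^2 - 39*c + 126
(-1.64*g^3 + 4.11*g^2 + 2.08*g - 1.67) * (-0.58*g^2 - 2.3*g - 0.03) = 0.9512*g^5 + 1.3882*g^4 - 10.6102*g^3 - 3.9387*g^2 + 3.7786*g + 0.0501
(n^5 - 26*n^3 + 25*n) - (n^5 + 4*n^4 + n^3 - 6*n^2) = -4*n^4 - 27*n^3 + 6*n^2 + 25*n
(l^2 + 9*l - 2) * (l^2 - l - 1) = l^4 + 8*l^3 - 12*l^2 - 7*l + 2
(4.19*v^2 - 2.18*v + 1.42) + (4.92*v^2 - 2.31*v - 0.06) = 9.11*v^2 - 4.49*v + 1.36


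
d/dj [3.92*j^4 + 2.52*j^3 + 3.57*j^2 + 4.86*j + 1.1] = 15.68*j^3 + 7.56*j^2 + 7.14*j + 4.86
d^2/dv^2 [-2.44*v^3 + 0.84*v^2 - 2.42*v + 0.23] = 1.68 - 14.64*v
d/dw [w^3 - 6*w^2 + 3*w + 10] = 3*w^2 - 12*w + 3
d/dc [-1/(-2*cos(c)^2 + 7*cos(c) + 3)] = (4*cos(c) - 7)*sin(c)/(7*cos(c) - cos(2*c) + 2)^2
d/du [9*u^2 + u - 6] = 18*u + 1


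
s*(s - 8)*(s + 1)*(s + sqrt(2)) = s^4 - 7*s^3 + sqrt(2)*s^3 - 7*sqrt(2)*s^2 - 8*s^2 - 8*sqrt(2)*s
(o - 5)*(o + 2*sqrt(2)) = o^2 - 5*o + 2*sqrt(2)*o - 10*sqrt(2)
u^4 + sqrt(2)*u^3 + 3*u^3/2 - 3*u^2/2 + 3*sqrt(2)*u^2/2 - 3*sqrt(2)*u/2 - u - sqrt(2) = (u - 1)*(u + 1/2)*(u + 2)*(u + sqrt(2))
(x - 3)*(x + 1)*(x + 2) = x^3 - 7*x - 6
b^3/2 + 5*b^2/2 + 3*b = b*(b/2 + 1)*(b + 3)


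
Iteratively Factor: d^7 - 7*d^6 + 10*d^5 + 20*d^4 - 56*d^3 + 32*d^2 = (d - 2)*(d^6 - 5*d^5 + 20*d^3 - 16*d^2) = (d - 2)^2*(d^5 - 3*d^4 - 6*d^3 + 8*d^2) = d*(d - 2)^2*(d^4 - 3*d^3 - 6*d^2 + 8*d) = d*(d - 2)^2*(d - 1)*(d^3 - 2*d^2 - 8*d) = d*(d - 4)*(d - 2)^2*(d - 1)*(d^2 + 2*d) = d*(d - 4)*(d - 2)^2*(d - 1)*(d + 2)*(d)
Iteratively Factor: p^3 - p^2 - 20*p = (p)*(p^2 - p - 20) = p*(p - 5)*(p + 4)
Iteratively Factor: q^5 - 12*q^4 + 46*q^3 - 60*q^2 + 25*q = (q - 5)*(q^4 - 7*q^3 + 11*q^2 - 5*q) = (q - 5)^2*(q^3 - 2*q^2 + q) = q*(q - 5)^2*(q^2 - 2*q + 1) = q*(q - 5)^2*(q - 1)*(q - 1)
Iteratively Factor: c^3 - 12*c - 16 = (c - 4)*(c^2 + 4*c + 4) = (c - 4)*(c + 2)*(c + 2)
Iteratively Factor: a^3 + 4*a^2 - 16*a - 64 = (a + 4)*(a^2 - 16) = (a + 4)^2*(a - 4)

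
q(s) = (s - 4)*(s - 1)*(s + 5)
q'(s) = (s - 4)*(s - 1) + (s - 4)*(s + 5) + (s - 1)*(s + 5)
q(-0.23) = 24.82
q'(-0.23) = -20.84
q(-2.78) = 56.90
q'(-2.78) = 2.19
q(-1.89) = 52.94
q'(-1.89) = -10.28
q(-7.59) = -257.86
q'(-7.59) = 151.82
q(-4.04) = 38.90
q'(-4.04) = 27.96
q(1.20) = -3.47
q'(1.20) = -16.68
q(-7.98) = -320.59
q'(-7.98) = 170.04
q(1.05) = -0.89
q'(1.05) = -17.69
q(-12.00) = -1456.00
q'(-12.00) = 411.00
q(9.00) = 560.00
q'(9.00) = 222.00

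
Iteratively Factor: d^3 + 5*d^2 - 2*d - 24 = (d - 2)*(d^2 + 7*d + 12) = (d - 2)*(d + 3)*(d + 4)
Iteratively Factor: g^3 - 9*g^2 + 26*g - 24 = (g - 3)*(g^2 - 6*g + 8) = (g - 4)*(g - 3)*(g - 2)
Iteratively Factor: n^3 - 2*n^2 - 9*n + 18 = (n + 3)*(n^2 - 5*n + 6) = (n - 3)*(n + 3)*(n - 2)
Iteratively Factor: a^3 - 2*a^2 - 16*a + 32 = (a - 4)*(a^2 + 2*a - 8) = (a - 4)*(a + 4)*(a - 2)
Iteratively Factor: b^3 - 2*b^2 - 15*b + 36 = (b + 4)*(b^2 - 6*b + 9) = (b - 3)*(b + 4)*(b - 3)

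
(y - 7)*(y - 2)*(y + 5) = y^3 - 4*y^2 - 31*y + 70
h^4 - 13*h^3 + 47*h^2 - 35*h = h*(h - 7)*(h - 5)*(h - 1)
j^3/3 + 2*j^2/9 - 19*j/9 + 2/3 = (j/3 + 1)*(j - 2)*(j - 1/3)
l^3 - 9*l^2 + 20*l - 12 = (l - 6)*(l - 2)*(l - 1)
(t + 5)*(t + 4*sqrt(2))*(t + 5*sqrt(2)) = t^3 + 5*t^2 + 9*sqrt(2)*t^2 + 40*t + 45*sqrt(2)*t + 200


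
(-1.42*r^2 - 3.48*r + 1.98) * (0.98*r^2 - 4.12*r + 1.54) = -1.3916*r^4 + 2.44*r^3 + 14.0912*r^2 - 13.5168*r + 3.0492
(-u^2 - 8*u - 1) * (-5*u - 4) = 5*u^3 + 44*u^2 + 37*u + 4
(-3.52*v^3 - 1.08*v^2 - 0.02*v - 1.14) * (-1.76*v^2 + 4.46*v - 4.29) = 6.1952*v^5 - 13.7984*v^4 + 10.3192*v^3 + 6.5504*v^2 - 4.9986*v + 4.8906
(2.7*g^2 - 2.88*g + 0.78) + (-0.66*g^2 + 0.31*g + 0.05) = 2.04*g^2 - 2.57*g + 0.83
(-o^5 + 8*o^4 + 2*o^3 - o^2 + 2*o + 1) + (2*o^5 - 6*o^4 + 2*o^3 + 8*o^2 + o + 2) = o^5 + 2*o^4 + 4*o^3 + 7*o^2 + 3*o + 3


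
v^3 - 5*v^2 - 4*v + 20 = (v - 5)*(v - 2)*(v + 2)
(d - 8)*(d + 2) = d^2 - 6*d - 16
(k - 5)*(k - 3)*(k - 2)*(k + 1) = k^4 - 9*k^3 + 21*k^2 + k - 30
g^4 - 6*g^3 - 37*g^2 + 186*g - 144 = (g - 8)*(g - 3)*(g - 1)*(g + 6)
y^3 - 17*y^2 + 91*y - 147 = (y - 7)^2*(y - 3)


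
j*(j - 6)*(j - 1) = j^3 - 7*j^2 + 6*j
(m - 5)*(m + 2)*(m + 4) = m^3 + m^2 - 22*m - 40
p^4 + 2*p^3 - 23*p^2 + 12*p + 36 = (p - 3)*(p - 2)*(p + 1)*(p + 6)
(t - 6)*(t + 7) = t^2 + t - 42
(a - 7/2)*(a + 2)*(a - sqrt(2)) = a^3 - 3*a^2/2 - sqrt(2)*a^2 - 7*a + 3*sqrt(2)*a/2 + 7*sqrt(2)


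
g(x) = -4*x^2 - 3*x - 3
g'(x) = -8*x - 3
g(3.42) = -60.05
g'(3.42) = -30.36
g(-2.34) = -17.88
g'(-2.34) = 15.72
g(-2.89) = -27.74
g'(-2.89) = 20.12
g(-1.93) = -12.11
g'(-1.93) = 12.44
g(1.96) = -24.25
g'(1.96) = -18.68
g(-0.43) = -2.45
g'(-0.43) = 0.44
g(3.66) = -67.56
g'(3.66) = -32.28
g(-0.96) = -3.81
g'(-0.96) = 4.68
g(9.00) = -354.00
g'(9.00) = -75.00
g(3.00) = -48.00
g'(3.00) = -27.00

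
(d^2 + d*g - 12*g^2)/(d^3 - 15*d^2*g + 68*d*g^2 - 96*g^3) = (d + 4*g)/(d^2 - 12*d*g + 32*g^2)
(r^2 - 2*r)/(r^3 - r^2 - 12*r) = (2 - r)/(-r^2 + r + 12)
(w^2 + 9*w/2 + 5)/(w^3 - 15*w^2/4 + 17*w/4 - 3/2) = 2*(2*w^2 + 9*w + 10)/(4*w^3 - 15*w^2 + 17*w - 6)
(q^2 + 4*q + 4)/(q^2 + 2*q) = (q + 2)/q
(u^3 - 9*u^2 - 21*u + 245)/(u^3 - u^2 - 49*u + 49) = (u^2 - 2*u - 35)/(u^2 + 6*u - 7)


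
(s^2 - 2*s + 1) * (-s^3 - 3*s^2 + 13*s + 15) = -s^5 - s^4 + 18*s^3 - 14*s^2 - 17*s + 15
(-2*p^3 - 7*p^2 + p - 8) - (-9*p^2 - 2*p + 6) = -2*p^3 + 2*p^2 + 3*p - 14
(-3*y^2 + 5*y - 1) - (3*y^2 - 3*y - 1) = -6*y^2 + 8*y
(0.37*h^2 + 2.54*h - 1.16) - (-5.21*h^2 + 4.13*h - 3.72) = 5.58*h^2 - 1.59*h + 2.56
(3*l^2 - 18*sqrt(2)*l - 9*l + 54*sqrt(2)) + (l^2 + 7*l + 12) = 4*l^2 - 18*sqrt(2)*l - 2*l + 12 + 54*sqrt(2)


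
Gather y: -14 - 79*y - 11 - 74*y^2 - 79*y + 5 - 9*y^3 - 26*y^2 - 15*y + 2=-9*y^3 - 100*y^2 - 173*y - 18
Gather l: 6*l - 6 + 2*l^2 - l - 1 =2*l^2 + 5*l - 7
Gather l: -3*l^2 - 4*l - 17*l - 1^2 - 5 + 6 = -3*l^2 - 21*l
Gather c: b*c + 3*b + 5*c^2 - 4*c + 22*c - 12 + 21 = 3*b + 5*c^2 + c*(b + 18) + 9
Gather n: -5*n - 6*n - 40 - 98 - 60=-11*n - 198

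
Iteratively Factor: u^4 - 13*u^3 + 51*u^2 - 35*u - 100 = (u - 5)*(u^3 - 8*u^2 + 11*u + 20) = (u - 5)*(u + 1)*(u^2 - 9*u + 20) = (u - 5)*(u - 4)*(u + 1)*(u - 5)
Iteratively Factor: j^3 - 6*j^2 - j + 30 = (j - 5)*(j^2 - j - 6) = (j - 5)*(j + 2)*(j - 3)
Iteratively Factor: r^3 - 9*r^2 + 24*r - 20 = (r - 5)*(r^2 - 4*r + 4) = (r - 5)*(r - 2)*(r - 2)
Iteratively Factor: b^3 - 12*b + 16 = (b - 2)*(b^2 + 2*b - 8) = (b - 2)*(b + 4)*(b - 2)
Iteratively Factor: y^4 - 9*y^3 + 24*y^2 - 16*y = (y - 4)*(y^3 - 5*y^2 + 4*y) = (y - 4)^2*(y^2 - y) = y*(y - 4)^2*(y - 1)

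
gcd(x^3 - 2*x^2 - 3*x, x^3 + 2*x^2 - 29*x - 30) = x + 1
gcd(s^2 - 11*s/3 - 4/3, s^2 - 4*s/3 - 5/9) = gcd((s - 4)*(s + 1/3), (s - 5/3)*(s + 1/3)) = s + 1/3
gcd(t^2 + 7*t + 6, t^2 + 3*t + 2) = t + 1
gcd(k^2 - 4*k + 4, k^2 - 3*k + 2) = k - 2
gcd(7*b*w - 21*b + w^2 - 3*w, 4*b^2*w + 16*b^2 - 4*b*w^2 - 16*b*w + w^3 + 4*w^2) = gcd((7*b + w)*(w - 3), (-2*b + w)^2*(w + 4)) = 1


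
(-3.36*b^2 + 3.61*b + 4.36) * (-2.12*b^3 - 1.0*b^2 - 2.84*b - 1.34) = 7.1232*b^5 - 4.2932*b^4 - 3.3108*b^3 - 10.11*b^2 - 17.2198*b - 5.8424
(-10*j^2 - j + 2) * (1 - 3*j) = 30*j^3 - 7*j^2 - 7*j + 2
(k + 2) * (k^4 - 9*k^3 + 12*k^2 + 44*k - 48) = k^5 - 7*k^4 - 6*k^3 + 68*k^2 + 40*k - 96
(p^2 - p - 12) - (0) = p^2 - p - 12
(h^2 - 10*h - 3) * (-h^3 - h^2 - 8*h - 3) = -h^5 + 9*h^4 + 5*h^3 + 80*h^2 + 54*h + 9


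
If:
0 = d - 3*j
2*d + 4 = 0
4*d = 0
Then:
No Solution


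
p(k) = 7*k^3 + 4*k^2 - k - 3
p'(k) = 21*k^2 + 8*k - 1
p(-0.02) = -2.98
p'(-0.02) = -1.15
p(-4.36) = -502.77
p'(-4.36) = 363.32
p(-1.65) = -21.90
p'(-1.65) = 42.97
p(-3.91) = -356.37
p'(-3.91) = 288.77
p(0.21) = -2.97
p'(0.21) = 1.61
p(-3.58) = -269.33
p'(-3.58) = 239.50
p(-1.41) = -13.26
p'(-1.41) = 29.47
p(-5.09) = -817.38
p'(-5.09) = 502.35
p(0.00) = -3.00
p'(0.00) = -1.00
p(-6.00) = -1365.00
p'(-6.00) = 707.00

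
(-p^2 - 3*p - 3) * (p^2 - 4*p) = -p^4 + p^3 + 9*p^2 + 12*p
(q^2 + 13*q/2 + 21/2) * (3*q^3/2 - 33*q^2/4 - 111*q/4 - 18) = 3*q^5/2 + 3*q^4/2 - 525*q^3/8 - 285*q^2 - 3267*q/8 - 189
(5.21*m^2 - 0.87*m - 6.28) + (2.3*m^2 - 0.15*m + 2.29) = 7.51*m^2 - 1.02*m - 3.99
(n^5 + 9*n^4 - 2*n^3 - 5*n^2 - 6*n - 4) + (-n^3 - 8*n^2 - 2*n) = n^5 + 9*n^4 - 3*n^3 - 13*n^2 - 8*n - 4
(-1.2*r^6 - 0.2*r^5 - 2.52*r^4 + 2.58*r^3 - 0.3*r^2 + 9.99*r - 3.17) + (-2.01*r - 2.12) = -1.2*r^6 - 0.2*r^5 - 2.52*r^4 + 2.58*r^3 - 0.3*r^2 + 7.98*r - 5.29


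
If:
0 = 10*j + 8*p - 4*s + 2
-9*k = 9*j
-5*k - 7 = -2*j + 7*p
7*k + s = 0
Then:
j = -3/5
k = 3/5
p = -8/5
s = -21/5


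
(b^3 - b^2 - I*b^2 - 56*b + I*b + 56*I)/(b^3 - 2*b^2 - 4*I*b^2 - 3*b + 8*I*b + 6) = (b^2 - b - 56)/(b^2 - b*(2 + 3*I) + 6*I)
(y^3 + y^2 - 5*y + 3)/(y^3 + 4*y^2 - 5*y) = (y^2 + 2*y - 3)/(y*(y + 5))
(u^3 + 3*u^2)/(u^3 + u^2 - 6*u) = u/(u - 2)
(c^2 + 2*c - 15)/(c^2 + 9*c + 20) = (c - 3)/(c + 4)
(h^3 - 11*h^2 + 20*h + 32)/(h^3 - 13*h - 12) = (h - 8)/(h + 3)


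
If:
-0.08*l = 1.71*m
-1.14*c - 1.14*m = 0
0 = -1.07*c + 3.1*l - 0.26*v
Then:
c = 0.0039881888254017*v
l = 0.0852475361429612*v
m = -0.0039881888254017*v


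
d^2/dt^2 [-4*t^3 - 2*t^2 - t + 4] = -24*t - 4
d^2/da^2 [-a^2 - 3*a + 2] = -2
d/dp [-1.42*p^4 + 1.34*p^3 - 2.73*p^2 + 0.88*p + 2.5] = -5.68*p^3 + 4.02*p^2 - 5.46*p + 0.88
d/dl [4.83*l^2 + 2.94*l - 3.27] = 9.66*l + 2.94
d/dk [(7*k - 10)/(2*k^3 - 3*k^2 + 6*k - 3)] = (14*k^3 - 21*k^2 + 42*k - 6*(7*k - 10)*(k^2 - k + 1) - 21)/(2*k^3 - 3*k^2 + 6*k - 3)^2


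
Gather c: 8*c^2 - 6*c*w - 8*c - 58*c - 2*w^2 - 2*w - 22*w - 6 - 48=8*c^2 + c*(-6*w - 66) - 2*w^2 - 24*w - 54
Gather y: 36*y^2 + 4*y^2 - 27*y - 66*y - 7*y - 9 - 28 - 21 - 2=40*y^2 - 100*y - 60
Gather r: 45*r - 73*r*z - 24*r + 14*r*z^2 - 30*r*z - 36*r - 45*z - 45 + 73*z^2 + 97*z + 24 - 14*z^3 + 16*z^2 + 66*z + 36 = r*(14*z^2 - 103*z - 15) - 14*z^3 + 89*z^2 + 118*z + 15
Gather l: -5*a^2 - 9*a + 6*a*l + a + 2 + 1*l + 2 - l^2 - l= -5*a^2 + 6*a*l - 8*a - l^2 + 4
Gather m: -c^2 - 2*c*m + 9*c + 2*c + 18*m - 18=-c^2 + 11*c + m*(18 - 2*c) - 18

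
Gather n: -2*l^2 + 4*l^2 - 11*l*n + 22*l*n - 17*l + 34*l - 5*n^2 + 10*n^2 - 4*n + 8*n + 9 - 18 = 2*l^2 + 17*l + 5*n^2 + n*(11*l + 4) - 9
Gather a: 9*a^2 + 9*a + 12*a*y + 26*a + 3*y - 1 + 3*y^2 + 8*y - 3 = 9*a^2 + a*(12*y + 35) + 3*y^2 + 11*y - 4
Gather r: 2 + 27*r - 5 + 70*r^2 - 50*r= 70*r^2 - 23*r - 3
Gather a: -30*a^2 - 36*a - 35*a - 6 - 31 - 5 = -30*a^2 - 71*a - 42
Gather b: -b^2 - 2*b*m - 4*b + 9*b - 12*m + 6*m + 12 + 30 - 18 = -b^2 + b*(5 - 2*m) - 6*m + 24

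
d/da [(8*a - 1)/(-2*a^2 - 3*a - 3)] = (16*a^2 - 4*a - 27)/(4*a^4 + 12*a^3 + 21*a^2 + 18*a + 9)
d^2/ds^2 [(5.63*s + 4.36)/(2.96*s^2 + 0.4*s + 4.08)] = ((5.63*s + 4.36)*(5.92*s + 0.4)*(11.84*s + 0.8) - (99.9888*s + 30.3152)*(2.96*s^2 + 0.4*s + 4.08))/(2.96*s^2 + 0.4*s + 4.08)^3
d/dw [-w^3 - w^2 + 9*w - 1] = -3*w^2 - 2*w + 9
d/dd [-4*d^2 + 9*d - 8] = 9 - 8*d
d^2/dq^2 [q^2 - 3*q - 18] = 2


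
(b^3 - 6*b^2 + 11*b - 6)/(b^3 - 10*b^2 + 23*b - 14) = (b - 3)/(b - 7)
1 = 1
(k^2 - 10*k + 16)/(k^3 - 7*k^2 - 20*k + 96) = (k - 2)/(k^2 + k - 12)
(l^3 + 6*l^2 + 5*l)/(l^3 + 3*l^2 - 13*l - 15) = l/(l - 3)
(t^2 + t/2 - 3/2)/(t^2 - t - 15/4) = 2*(t - 1)/(2*t - 5)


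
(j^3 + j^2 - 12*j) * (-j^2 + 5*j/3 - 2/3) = -j^5 + 2*j^4/3 + 13*j^3 - 62*j^2/3 + 8*j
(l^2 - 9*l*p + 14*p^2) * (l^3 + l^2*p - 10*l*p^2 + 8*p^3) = l^5 - 8*l^4*p - 5*l^3*p^2 + 112*l^2*p^3 - 212*l*p^4 + 112*p^5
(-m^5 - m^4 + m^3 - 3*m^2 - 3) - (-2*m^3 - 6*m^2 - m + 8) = -m^5 - m^4 + 3*m^3 + 3*m^2 + m - 11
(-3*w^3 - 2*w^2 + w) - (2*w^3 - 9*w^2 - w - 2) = -5*w^3 + 7*w^2 + 2*w + 2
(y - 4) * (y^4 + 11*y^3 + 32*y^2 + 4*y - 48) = y^5 + 7*y^4 - 12*y^3 - 124*y^2 - 64*y + 192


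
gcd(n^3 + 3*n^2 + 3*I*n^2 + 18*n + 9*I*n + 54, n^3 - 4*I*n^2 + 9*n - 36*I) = n - 3*I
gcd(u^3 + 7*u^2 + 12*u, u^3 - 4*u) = u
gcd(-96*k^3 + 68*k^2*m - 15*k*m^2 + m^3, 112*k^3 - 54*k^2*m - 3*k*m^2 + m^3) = 8*k - m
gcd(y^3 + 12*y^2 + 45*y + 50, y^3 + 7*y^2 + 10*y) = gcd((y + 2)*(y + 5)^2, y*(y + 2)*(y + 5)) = y^2 + 7*y + 10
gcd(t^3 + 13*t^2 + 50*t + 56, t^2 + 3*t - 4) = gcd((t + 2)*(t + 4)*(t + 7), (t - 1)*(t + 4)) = t + 4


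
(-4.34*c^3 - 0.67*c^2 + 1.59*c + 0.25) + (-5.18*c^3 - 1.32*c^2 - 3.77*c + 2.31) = -9.52*c^3 - 1.99*c^2 - 2.18*c + 2.56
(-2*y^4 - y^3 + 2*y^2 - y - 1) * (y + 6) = -2*y^5 - 13*y^4 - 4*y^3 + 11*y^2 - 7*y - 6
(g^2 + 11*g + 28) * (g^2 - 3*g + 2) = g^4 + 8*g^3 - 3*g^2 - 62*g + 56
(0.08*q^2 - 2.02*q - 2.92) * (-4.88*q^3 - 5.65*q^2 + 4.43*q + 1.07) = -0.3904*q^5 + 9.4056*q^4 + 26.017*q^3 + 7.635*q^2 - 15.097*q - 3.1244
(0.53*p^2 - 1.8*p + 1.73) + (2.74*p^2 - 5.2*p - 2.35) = 3.27*p^2 - 7.0*p - 0.62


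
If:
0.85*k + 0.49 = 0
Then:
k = -0.58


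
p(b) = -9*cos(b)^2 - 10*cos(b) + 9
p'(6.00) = -7.62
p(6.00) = -8.90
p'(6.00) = -7.62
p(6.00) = -8.90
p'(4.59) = -7.74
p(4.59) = 10.09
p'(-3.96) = -1.68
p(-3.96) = 11.63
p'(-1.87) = -4.49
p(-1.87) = 11.17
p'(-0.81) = -16.23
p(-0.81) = -2.17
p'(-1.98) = -2.60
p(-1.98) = 11.55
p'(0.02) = 0.56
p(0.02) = -9.99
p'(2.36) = -1.96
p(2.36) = 11.56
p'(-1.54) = -10.55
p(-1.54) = 8.68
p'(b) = 18*sin(b)*cos(b) + 10*sin(b) = 2*(9*cos(b) + 5)*sin(b)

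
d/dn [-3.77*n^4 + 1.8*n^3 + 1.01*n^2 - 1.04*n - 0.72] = -15.08*n^3 + 5.4*n^2 + 2.02*n - 1.04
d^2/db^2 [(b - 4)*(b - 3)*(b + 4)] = 6*b - 6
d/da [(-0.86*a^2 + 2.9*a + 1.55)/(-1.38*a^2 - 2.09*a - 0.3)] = (5.7994*a^2 + 4.794*a + 2.3695)/(1.9044*a^4 + 5.7684*a^3 + 5.1961*a^2 + 1.254*a + 0.09)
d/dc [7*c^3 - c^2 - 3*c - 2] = 21*c^2 - 2*c - 3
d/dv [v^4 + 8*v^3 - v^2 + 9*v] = 4*v^3 + 24*v^2 - 2*v + 9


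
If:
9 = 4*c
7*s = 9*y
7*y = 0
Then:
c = 9/4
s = 0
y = 0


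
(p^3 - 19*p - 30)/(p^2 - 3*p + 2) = (p^3 - 19*p - 30)/(p^2 - 3*p + 2)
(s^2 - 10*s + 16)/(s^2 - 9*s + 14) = (s - 8)/(s - 7)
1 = 1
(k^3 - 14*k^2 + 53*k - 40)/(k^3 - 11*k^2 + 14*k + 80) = (k - 1)/(k + 2)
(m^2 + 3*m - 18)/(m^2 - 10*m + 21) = (m + 6)/(m - 7)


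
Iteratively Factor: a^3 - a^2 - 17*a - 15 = (a + 3)*(a^2 - 4*a - 5) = (a + 1)*(a + 3)*(a - 5)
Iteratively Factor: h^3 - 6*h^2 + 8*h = (h - 2)*(h^2 - 4*h) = (h - 4)*(h - 2)*(h)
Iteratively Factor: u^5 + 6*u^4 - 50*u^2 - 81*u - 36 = (u + 1)*(u^4 + 5*u^3 - 5*u^2 - 45*u - 36) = (u + 1)*(u + 3)*(u^3 + 2*u^2 - 11*u - 12) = (u + 1)*(u + 3)*(u + 4)*(u^2 - 2*u - 3) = (u + 1)^2*(u + 3)*(u + 4)*(u - 3)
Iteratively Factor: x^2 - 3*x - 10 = (x + 2)*(x - 5)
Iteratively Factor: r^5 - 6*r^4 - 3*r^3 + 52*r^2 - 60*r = (r - 5)*(r^4 - r^3 - 8*r^2 + 12*r) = (r - 5)*(r - 2)*(r^3 + r^2 - 6*r) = (r - 5)*(r - 2)^2*(r^2 + 3*r) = r*(r - 5)*(r - 2)^2*(r + 3)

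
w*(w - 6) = w^2 - 6*w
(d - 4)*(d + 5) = d^2 + d - 20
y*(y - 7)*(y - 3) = y^3 - 10*y^2 + 21*y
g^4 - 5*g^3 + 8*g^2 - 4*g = g*(g - 2)^2*(g - 1)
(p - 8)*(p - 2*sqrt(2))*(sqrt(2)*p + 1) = sqrt(2)*p^3 - 8*sqrt(2)*p^2 - 3*p^2 - 2*sqrt(2)*p + 24*p + 16*sqrt(2)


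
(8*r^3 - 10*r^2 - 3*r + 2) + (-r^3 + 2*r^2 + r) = 7*r^3 - 8*r^2 - 2*r + 2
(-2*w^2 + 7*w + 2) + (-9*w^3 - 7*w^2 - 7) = -9*w^3 - 9*w^2 + 7*w - 5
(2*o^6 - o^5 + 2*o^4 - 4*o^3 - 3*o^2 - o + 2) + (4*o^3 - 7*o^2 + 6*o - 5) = 2*o^6 - o^5 + 2*o^4 - 10*o^2 + 5*o - 3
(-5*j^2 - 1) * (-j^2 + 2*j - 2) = 5*j^4 - 10*j^3 + 11*j^2 - 2*j + 2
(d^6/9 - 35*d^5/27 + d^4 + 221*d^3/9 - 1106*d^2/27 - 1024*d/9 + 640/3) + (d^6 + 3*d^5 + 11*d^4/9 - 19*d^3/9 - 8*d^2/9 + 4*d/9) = 10*d^6/9 + 46*d^5/27 + 20*d^4/9 + 202*d^3/9 - 1130*d^2/27 - 340*d/3 + 640/3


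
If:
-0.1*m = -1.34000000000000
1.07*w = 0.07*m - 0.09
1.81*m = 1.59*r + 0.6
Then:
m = 13.40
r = 14.88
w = 0.79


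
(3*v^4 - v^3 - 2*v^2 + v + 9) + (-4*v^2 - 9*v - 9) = 3*v^4 - v^3 - 6*v^2 - 8*v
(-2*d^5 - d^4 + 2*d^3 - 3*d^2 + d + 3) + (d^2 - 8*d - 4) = -2*d^5 - d^4 + 2*d^3 - 2*d^2 - 7*d - 1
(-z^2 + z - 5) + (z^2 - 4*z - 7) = -3*z - 12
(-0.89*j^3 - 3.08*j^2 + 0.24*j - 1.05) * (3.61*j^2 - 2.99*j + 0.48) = -3.2129*j^5 - 8.4577*j^4 + 9.6484*j^3 - 5.9865*j^2 + 3.2547*j - 0.504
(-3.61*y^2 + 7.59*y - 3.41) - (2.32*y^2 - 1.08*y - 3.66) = -5.93*y^2 + 8.67*y + 0.25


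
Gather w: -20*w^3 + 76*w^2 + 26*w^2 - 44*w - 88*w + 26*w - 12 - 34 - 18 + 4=-20*w^3 + 102*w^2 - 106*w - 60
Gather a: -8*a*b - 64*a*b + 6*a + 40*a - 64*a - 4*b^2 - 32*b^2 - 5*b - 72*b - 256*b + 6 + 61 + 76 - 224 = a*(-72*b - 18) - 36*b^2 - 333*b - 81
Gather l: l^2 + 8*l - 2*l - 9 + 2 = l^2 + 6*l - 7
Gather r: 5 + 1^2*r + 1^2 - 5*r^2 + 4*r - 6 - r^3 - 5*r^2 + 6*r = -r^3 - 10*r^2 + 11*r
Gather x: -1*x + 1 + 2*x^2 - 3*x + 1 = 2*x^2 - 4*x + 2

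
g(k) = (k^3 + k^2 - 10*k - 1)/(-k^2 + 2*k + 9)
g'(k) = (2*k - 2)*(k^3 + k^2 - 10*k - 1)/(-k^2 + 2*k + 9)^2 + (3*k^2 + 2*k - 10)/(-k^2 + 2*k + 9) = (-k^4 + 4*k^3 + 19*k^2 + 16*k - 88)/(k^4 - 4*k^3 - 14*k^2 + 36*k + 81)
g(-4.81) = 1.73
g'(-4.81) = -1.25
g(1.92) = -1.03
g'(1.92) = 0.33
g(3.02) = 0.92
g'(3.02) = 4.58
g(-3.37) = -0.64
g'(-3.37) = -2.52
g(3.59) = 6.76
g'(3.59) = 21.53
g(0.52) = -0.59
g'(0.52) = -0.78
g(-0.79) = 1.03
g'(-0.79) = -1.97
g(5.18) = -15.13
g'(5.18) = 6.10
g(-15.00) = 12.20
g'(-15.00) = -0.99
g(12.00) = -15.77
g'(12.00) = -0.89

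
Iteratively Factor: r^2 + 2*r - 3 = (r - 1)*(r + 3)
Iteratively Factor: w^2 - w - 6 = (w + 2)*(w - 3)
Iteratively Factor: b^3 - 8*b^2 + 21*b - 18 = (b - 3)*(b^2 - 5*b + 6) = (b - 3)^2*(b - 2)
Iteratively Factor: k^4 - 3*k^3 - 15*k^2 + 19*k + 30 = (k - 2)*(k^3 - k^2 - 17*k - 15) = (k - 2)*(k + 1)*(k^2 - 2*k - 15) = (k - 5)*(k - 2)*(k + 1)*(k + 3)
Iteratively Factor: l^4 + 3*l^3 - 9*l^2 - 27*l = (l - 3)*(l^3 + 6*l^2 + 9*l) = (l - 3)*(l + 3)*(l^2 + 3*l) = (l - 3)*(l + 3)^2*(l)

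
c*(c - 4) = c^2 - 4*c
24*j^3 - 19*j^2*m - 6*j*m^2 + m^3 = (-8*j + m)*(-j + m)*(3*j + m)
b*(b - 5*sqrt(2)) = b^2 - 5*sqrt(2)*b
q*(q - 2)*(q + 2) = q^3 - 4*q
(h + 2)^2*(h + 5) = h^3 + 9*h^2 + 24*h + 20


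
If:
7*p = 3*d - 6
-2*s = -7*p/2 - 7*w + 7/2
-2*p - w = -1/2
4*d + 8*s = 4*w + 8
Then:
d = 67/37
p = -3/37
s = 63/148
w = 49/74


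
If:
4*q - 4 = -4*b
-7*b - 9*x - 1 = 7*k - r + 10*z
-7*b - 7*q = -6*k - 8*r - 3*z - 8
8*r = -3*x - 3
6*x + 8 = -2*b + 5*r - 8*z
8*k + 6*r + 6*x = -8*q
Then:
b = 8763/6922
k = 5035/6922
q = -1841/6922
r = -799/3461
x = -3991/10383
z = -4058/3461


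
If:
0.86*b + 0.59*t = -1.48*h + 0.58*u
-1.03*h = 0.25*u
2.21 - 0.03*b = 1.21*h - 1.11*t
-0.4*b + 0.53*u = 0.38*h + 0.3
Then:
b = 9.91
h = -1.66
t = -3.54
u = 6.85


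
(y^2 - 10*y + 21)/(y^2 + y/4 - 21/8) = 8*(y^2 - 10*y + 21)/(8*y^2 + 2*y - 21)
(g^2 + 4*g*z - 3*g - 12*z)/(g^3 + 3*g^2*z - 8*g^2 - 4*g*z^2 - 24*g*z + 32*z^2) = (3 - g)/(-g^2 + g*z + 8*g - 8*z)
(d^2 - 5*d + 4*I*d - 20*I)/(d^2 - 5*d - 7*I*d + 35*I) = (d + 4*I)/(d - 7*I)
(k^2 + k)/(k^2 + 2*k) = (k + 1)/(k + 2)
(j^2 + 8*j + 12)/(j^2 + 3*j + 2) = (j + 6)/(j + 1)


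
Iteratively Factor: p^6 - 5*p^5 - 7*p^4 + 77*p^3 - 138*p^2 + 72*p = (p - 3)*(p^5 - 2*p^4 - 13*p^3 + 38*p^2 - 24*p) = (p - 3)*(p - 2)*(p^4 - 13*p^2 + 12*p) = (p - 3)*(p - 2)*(p - 1)*(p^3 + p^2 - 12*p) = p*(p - 3)*(p - 2)*(p - 1)*(p^2 + p - 12) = p*(p - 3)*(p - 2)*(p - 1)*(p + 4)*(p - 3)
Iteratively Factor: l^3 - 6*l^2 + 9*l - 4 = (l - 1)*(l^2 - 5*l + 4) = (l - 4)*(l - 1)*(l - 1)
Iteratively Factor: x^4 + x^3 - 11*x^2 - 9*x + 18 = (x + 2)*(x^3 - x^2 - 9*x + 9) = (x + 2)*(x + 3)*(x^2 - 4*x + 3) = (x - 3)*(x + 2)*(x + 3)*(x - 1)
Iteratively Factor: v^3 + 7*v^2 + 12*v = (v)*(v^2 + 7*v + 12) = v*(v + 4)*(v + 3)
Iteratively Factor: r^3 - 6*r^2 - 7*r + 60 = (r + 3)*(r^2 - 9*r + 20) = (r - 4)*(r + 3)*(r - 5)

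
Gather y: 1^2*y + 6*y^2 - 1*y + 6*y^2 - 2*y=12*y^2 - 2*y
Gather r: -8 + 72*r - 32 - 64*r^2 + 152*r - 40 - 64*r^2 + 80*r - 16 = -128*r^2 + 304*r - 96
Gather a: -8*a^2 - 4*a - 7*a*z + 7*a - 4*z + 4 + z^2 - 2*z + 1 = -8*a^2 + a*(3 - 7*z) + z^2 - 6*z + 5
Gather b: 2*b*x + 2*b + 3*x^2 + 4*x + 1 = b*(2*x + 2) + 3*x^2 + 4*x + 1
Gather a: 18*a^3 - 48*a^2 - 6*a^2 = 18*a^3 - 54*a^2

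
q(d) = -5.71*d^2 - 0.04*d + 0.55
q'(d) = -11.42*d - 0.04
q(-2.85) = -45.72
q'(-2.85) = 32.51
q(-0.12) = 0.47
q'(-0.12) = 1.33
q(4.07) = -94.20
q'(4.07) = -46.52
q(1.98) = -21.91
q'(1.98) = -22.65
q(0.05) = 0.53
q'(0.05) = -0.61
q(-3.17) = -56.70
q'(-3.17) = 36.16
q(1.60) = -14.13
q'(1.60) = -18.31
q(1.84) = -18.86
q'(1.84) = -21.05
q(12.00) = -822.17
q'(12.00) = -137.08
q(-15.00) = -1283.60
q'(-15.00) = 171.26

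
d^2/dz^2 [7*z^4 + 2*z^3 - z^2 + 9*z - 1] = 84*z^2 + 12*z - 2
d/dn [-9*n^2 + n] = 1 - 18*n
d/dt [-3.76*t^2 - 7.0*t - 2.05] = -7.52*t - 7.0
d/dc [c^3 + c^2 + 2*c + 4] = 3*c^2 + 2*c + 2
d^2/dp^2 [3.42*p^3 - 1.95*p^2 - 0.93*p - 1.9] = 20.52*p - 3.9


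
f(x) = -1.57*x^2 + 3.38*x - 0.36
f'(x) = 3.38 - 3.14*x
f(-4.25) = -43.08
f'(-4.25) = 16.72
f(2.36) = -1.13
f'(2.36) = -4.03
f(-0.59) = -2.90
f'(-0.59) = 5.23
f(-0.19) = -1.06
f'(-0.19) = 3.98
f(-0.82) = -4.19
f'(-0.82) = 5.95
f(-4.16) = -41.59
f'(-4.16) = 16.44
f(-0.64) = -3.17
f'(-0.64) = 5.39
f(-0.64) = -3.17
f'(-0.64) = 5.39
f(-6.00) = -77.16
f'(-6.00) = 22.22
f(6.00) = -36.60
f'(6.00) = -15.46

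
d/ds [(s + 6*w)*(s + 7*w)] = 2*s + 13*w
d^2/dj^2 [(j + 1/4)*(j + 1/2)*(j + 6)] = 6*j + 27/2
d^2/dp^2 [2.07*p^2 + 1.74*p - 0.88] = 4.14000000000000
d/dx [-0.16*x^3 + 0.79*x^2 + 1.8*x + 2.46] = -0.48*x^2 + 1.58*x + 1.8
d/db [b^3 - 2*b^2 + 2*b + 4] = 3*b^2 - 4*b + 2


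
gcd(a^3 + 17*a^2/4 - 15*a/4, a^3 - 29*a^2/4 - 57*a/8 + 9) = a - 3/4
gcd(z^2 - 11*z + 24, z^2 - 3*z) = z - 3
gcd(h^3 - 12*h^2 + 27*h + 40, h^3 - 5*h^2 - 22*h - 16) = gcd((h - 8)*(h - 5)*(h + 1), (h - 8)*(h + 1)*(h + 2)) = h^2 - 7*h - 8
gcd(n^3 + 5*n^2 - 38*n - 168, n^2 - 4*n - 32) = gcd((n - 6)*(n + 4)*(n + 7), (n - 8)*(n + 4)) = n + 4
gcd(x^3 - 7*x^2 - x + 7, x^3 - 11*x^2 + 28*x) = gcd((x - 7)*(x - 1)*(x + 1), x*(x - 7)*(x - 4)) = x - 7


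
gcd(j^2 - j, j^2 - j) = j^2 - j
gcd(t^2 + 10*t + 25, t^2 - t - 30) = t + 5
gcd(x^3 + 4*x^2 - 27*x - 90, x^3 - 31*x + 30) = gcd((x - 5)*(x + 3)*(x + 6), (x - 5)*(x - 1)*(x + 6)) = x^2 + x - 30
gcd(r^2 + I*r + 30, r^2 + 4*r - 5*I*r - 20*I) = r - 5*I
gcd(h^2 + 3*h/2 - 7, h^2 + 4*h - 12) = h - 2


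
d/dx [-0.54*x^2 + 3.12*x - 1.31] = 3.12 - 1.08*x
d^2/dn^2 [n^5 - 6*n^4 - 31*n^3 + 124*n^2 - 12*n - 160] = 20*n^3 - 72*n^2 - 186*n + 248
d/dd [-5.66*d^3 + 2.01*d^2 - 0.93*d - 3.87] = -16.98*d^2 + 4.02*d - 0.93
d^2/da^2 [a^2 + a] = 2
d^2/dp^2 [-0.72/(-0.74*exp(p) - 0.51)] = (0.394272*exp(p) - 0.271728)*exp(p)/(0.74*exp(p) + 0.51)^3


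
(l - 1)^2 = l^2 - 2*l + 1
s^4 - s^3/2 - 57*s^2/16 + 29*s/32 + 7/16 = (s - 2)*(s - 1/2)*(s + 1/4)*(s + 7/4)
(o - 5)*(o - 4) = o^2 - 9*o + 20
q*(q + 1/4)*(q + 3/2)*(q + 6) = q^4 + 31*q^3/4 + 87*q^2/8 + 9*q/4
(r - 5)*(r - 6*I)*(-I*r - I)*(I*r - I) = r^4 - 5*r^3 - 6*I*r^3 - r^2 + 30*I*r^2 + 5*r + 6*I*r - 30*I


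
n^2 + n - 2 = (n - 1)*(n + 2)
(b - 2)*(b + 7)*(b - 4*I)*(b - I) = b^4 + 5*b^3 - 5*I*b^3 - 18*b^2 - 25*I*b^2 - 20*b + 70*I*b + 56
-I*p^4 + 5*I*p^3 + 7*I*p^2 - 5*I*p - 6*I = (p - 6)*(p - 1)*(p + 1)*(-I*p - I)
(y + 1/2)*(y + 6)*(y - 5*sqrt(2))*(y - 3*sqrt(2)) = y^4 - 8*sqrt(2)*y^3 + 13*y^3/2 - 52*sqrt(2)*y^2 + 33*y^2 - 24*sqrt(2)*y + 195*y + 90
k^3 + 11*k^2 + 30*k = k*(k + 5)*(k + 6)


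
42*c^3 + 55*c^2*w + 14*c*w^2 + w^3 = (c + w)*(6*c + w)*(7*c + w)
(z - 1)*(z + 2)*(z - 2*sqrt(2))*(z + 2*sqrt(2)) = z^4 + z^3 - 10*z^2 - 8*z + 16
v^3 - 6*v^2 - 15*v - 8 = (v - 8)*(v + 1)^2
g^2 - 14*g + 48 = (g - 8)*(g - 6)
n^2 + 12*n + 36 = (n + 6)^2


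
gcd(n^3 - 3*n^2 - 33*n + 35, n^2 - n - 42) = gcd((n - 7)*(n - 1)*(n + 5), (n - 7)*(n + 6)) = n - 7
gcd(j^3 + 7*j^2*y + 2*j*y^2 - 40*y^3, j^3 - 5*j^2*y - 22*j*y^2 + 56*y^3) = -j^2 - 2*j*y + 8*y^2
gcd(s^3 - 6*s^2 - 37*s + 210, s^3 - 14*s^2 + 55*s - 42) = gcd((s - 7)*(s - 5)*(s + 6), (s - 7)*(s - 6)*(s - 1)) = s - 7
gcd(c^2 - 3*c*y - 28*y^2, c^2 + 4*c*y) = c + 4*y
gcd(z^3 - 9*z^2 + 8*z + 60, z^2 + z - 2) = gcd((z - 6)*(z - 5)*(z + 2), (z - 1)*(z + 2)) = z + 2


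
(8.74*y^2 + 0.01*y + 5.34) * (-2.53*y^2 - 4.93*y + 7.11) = -22.1122*y^4 - 43.1135*y^3 + 48.5819*y^2 - 26.2551*y + 37.9674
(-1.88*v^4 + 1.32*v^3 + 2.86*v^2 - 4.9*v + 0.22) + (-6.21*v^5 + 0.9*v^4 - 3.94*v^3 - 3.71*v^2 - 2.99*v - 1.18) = -6.21*v^5 - 0.98*v^4 - 2.62*v^3 - 0.85*v^2 - 7.89*v - 0.96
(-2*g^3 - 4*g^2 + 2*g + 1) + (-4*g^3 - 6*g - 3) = -6*g^3 - 4*g^2 - 4*g - 2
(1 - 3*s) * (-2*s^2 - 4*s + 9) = 6*s^3 + 10*s^2 - 31*s + 9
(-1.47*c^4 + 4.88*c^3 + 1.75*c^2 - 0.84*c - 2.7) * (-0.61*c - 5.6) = 0.8967*c^5 + 5.2552*c^4 - 28.3955*c^3 - 9.2876*c^2 + 6.351*c + 15.12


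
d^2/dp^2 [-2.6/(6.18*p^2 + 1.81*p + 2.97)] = (198.60048*p^2 + 58.16616*p - 2.6*(12.36*p + 1.81)*(24.72*p + 3.62) + 95.44392)/(6.18*p^2 + 1.81*p + 2.97)^3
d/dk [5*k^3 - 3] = 15*k^2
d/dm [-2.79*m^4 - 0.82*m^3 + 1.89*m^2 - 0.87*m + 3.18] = -11.16*m^3 - 2.46*m^2 + 3.78*m - 0.87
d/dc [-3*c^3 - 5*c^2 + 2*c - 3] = -9*c^2 - 10*c + 2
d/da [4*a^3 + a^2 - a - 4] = 12*a^2 + 2*a - 1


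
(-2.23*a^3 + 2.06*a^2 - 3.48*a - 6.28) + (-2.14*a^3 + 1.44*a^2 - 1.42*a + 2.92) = -4.37*a^3 + 3.5*a^2 - 4.9*a - 3.36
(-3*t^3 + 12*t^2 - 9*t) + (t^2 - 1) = -3*t^3 + 13*t^2 - 9*t - 1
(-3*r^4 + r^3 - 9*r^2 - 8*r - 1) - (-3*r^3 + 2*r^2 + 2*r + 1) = -3*r^4 + 4*r^3 - 11*r^2 - 10*r - 2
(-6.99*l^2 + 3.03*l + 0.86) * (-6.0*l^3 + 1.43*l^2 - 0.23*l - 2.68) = 41.94*l^5 - 28.1757*l^4 + 0.7806*l^3 + 19.2661*l^2 - 8.3182*l - 2.3048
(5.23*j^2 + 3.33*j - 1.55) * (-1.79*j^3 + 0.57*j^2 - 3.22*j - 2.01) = -9.3617*j^5 - 2.9796*j^4 - 12.168*j^3 - 22.1184*j^2 - 1.7023*j + 3.1155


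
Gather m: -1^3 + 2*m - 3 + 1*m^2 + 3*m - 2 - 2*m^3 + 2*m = -2*m^3 + m^2 + 7*m - 6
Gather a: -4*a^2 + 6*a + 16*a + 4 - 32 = -4*a^2 + 22*a - 28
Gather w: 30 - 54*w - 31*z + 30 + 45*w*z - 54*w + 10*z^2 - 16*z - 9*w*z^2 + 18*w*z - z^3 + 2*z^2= w*(-9*z^2 + 63*z - 108) - z^3 + 12*z^2 - 47*z + 60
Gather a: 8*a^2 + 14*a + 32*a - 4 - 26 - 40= 8*a^2 + 46*a - 70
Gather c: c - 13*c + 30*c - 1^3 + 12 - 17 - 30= 18*c - 36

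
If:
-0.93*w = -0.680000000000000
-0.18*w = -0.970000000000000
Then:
No Solution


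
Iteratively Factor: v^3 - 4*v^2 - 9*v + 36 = (v - 4)*(v^2 - 9) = (v - 4)*(v + 3)*(v - 3)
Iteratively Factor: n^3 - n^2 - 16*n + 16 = (n - 1)*(n^2 - 16) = (n - 4)*(n - 1)*(n + 4)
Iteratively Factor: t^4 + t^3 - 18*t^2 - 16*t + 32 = (t + 2)*(t^3 - t^2 - 16*t + 16) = (t + 2)*(t + 4)*(t^2 - 5*t + 4) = (t - 1)*(t + 2)*(t + 4)*(t - 4)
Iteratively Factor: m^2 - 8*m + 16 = (m - 4)*(m - 4)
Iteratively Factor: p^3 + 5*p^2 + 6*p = (p)*(p^2 + 5*p + 6) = p*(p + 3)*(p + 2)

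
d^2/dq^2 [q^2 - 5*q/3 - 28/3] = 2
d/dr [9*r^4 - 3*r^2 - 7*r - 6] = 36*r^3 - 6*r - 7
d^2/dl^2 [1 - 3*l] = 0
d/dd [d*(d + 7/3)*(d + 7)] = 3*d^2 + 56*d/3 + 49/3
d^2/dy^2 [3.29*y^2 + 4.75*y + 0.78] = 6.58000000000000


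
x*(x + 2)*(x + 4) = x^3 + 6*x^2 + 8*x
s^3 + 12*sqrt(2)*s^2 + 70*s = s*(s + 5*sqrt(2))*(s + 7*sqrt(2))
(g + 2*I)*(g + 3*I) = g^2 + 5*I*g - 6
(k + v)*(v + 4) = k*v + 4*k + v^2 + 4*v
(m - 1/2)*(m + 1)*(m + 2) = m^3 + 5*m^2/2 + m/2 - 1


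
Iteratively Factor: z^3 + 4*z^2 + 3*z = (z)*(z^2 + 4*z + 3) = z*(z + 3)*(z + 1)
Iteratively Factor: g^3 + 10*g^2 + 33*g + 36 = (g + 3)*(g^2 + 7*g + 12) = (g + 3)^2*(g + 4)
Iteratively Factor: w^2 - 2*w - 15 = (w + 3)*(w - 5)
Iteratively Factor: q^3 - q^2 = (q - 1)*(q^2) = q*(q - 1)*(q)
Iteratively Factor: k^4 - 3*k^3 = (k)*(k^3 - 3*k^2) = k^2*(k^2 - 3*k) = k^3*(k - 3)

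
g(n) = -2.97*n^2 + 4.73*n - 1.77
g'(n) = 4.73 - 5.94*n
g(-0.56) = -5.35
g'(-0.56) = 8.06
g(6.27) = -88.87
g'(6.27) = -32.51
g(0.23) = -0.84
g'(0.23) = 3.36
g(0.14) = -1.17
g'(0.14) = 3.90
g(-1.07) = -10.23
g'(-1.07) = 11.09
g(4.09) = -32.11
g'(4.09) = -19.56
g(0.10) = -1.33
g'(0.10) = 4.14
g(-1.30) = -12.94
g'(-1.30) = 12.45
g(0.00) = -1.77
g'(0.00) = 4.73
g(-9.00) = -284.91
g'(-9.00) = 58.19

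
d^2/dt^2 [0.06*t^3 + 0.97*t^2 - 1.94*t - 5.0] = 0.36*t + 1.94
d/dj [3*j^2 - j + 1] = 6*j - 1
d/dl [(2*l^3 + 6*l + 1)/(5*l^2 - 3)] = 2*(5*l^4 - 24*l^2 - 5*l - 9)/(25*l^4 - 30*l^2 + 9)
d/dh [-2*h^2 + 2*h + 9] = 2 - 4*h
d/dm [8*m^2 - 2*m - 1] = 16*m - 2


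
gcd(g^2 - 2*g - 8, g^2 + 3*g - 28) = g - 4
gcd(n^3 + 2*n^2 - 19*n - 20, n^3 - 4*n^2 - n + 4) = n^2 - 3*n - 4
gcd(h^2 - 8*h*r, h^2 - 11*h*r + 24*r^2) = -h + 8*r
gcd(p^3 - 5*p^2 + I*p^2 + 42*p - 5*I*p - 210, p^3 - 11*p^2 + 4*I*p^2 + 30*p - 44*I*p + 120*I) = p - 5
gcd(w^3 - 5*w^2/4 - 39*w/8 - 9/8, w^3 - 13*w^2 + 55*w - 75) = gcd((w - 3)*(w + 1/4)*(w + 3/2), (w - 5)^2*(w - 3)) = w - 3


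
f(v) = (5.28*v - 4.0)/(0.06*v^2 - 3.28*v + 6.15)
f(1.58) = 3.89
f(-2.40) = -1.16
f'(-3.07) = 0.05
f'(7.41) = 0.02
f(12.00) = -2.42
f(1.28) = 1.35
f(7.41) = -2.36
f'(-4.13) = 0.03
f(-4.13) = -1.25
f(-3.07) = -1.20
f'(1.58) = 15.47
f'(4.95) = 0.19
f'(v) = (3.28 - 0.12*v)*(5.28*v - 4.0)/(0.06*v^2 - 3.28*v + 6.15)^2 + 5.28/(0.06*v^2 - 3.28*v + 6.15)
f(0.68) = -0.10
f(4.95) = -2.57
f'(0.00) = 0.51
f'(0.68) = 1.25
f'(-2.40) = 0.08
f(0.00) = -0.65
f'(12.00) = -0.03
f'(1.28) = 4.63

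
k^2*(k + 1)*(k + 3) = k^4 + 4*k^3 + 3*k^2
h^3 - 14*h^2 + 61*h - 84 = (h - 7)*(h - 4)*(h - 3)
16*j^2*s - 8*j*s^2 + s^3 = s*(-4*j + s)^2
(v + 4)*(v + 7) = v^2 + 11*v + 28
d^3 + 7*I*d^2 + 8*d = d*(d - I)*(d + 8*I)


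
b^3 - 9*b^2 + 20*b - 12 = (b - 6)*(b - 2)*(b - 1)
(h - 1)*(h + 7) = h^2 + 6*h - 7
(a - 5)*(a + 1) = a^2 - 4*a - 5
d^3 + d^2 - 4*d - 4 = (d - 2)*(d + 1)*(d + 2)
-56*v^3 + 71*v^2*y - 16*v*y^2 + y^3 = (-8*v + y)*(-7*v + y)*(-v + y)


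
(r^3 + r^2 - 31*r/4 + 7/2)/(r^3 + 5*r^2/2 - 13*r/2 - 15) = (4*r^3 + 4*r^2 - 31*r + 14)/(2*(2*r^3 + 5*r^2 - 13*r - 30))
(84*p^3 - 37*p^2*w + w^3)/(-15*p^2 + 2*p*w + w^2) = (-28*p^2 + 3*p*w + w^2)/(5*p + w)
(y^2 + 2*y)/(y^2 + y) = (y + 2)/(y + 1)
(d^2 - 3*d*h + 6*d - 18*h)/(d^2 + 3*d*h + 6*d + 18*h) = (d - 3*h)/(d + 3*h)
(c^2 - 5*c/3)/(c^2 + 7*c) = (c - 5/3)/(c + 7)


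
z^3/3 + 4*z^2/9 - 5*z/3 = z*(z/3 + 1)*(z - 5/3)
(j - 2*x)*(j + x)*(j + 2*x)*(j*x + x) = j^4*x + j^3*x^2 + j^3*x - 4*j^2*x^3 + j^2*x^2 - 4*j*x^4 - 4*j*x^3 - 4*x^4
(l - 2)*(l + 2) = l^2 - 4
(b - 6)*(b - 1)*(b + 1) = b^3 - 6*b^2 - b + 6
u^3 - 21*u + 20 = (u - 4)*(u - 1)*(u + 5)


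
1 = 1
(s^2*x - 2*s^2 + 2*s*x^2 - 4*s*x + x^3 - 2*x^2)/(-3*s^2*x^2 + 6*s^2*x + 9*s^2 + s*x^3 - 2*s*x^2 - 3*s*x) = (-s^2*x + 2*s^2 - 2*s*x^2 + 4*s*x - x^3 + 2*x^2)/(s*(3*s*x^2 - 6*s*x - 9*s - x^3 + 2*x^2 + 3*x))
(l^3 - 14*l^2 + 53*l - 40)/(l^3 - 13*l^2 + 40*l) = (l - 1)/l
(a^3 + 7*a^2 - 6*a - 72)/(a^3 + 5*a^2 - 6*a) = (a^2 + a - 12)/(a*(a - 1))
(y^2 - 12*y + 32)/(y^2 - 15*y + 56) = (y - 4)/(y - 7)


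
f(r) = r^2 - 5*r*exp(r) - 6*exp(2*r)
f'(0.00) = -17.00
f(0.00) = -6.00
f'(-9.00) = -18.00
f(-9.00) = 81.01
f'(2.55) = -2190.49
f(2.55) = -1140.92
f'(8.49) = -284350700.08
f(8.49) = -142266399.79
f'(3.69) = -20174.75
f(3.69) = -10346.75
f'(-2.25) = -3.97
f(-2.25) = 6.18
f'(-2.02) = -3.57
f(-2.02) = 5.31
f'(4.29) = -65810.65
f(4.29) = -33491.36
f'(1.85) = -572.30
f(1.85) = -298.09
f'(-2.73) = -4.95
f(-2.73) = 8.32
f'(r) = -5*r*exp(r) + 2*r - 12*exp(2*r) - 5*exp(r)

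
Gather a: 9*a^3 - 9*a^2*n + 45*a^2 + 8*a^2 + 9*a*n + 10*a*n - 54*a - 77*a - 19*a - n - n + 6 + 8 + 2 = 9*a^3 + a^2*(53 - 9*n) + a*(19*n - 150) - 2*n + 16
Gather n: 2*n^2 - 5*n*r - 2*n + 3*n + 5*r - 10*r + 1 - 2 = 2*n^2 + n*(1 - 5*r) - 5*r - 1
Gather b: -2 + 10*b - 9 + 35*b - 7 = 45*b - 18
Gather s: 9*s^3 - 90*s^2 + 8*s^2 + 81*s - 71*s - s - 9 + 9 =9*s^3 - 82*s^2 + 9*s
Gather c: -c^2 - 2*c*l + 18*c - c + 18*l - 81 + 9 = -c^2 + c*(17 - 2*l) + 18*l - 72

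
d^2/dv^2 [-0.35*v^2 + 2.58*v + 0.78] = -0.700000000000000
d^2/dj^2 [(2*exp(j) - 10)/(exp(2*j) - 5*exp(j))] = 2*exp(-j)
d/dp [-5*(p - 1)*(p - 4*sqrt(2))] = -10*p + 5 + 20*sqrt(2)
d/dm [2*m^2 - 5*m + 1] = 4*m - 5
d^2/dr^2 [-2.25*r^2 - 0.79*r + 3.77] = -4.50000000000000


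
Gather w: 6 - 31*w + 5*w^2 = 5*w^2 - 31*w + 6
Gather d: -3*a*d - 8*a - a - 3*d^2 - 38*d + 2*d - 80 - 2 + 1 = -9*a - 3*d^2 + d*(-3*a - 36) - 81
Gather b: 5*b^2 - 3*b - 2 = 5*b^2 - 3*b - 2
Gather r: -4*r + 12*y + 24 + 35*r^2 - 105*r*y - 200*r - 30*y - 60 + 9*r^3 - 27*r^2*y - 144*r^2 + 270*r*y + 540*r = 9*r^3 + r^2*(-27*y - 109) + r*(165*y + 336) - 18*y - 36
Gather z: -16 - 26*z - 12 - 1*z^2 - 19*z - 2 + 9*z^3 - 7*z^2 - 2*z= 9*z^3 - 8*z^2 - 47*z - 30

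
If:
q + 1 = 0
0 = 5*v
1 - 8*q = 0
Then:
No Solution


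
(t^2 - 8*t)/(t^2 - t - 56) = t/(t + 7)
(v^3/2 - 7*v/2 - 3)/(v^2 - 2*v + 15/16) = 8*(v^3 - 7*v - 6)/(16*v^2 - 32*v + 15)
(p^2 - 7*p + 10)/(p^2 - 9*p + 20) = (p - 2)/(p - 4)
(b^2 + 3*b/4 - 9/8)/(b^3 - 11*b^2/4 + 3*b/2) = (b + 3/2)/(b*(b - 2))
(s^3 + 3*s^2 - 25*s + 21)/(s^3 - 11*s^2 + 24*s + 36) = (s^3 + 3*s^2 - 25*s + 21)/(s^3 - 11*s^2 + 24*s + 36)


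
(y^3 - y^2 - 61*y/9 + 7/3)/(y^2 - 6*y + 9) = (y^2 + 2*y - 7/9)/(y - 3)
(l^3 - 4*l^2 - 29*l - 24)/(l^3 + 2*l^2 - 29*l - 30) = (l^2 - 5*l - 24)/(l^2 + l - 30)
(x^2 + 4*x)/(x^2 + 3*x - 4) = x/(x - 1)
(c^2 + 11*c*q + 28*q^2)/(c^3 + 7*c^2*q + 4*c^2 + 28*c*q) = (c + 4*q)/(c*(c + 4))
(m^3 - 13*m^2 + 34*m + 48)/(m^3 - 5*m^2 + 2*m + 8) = (m^2 - 14*m + 48)/(m^2 - 6*m + 8)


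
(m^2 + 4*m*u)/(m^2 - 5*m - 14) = m*(m + 4*u)/(m^2 - 5*m - 14)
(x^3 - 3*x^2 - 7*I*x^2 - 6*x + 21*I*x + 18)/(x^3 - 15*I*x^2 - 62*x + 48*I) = (x - 3)/(x - 8*I)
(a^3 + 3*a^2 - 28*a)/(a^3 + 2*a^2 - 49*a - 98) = a*(a - 4)/(a^2 - 5*a - 14)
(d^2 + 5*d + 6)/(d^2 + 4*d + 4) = (d + 3)/(d + 2)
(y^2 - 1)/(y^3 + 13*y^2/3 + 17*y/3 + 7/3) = 3*(y - 1)/(3*y^2 + 10*y + 7)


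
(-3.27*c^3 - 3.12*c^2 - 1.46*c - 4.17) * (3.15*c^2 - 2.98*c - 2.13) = -10.3005*c^5 - 0.0833999999999993*c^4 + 11.6637*c^3 - 2.1391*c^2 + 15.5364*c + 8.8821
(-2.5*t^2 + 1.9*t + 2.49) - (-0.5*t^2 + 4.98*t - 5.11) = -2.0*t^2 - 3.08*t + 7.6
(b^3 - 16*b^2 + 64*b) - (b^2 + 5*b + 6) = b^3 - 17*b^2 + 59*b - 6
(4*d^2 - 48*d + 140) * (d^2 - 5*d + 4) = 4*d^4 - 68*d^3 + 396*d^2 - 892*d + 560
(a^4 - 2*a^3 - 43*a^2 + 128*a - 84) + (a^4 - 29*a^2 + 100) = 2*a^4 - 2*a^3 - 72*a^2 + 128*a + 16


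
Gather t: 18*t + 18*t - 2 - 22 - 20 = 36*t - 44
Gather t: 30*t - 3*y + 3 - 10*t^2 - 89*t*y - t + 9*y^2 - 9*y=-10*t^2 + t*(29 - 89*y) + 9*y^2 - 12*y + 3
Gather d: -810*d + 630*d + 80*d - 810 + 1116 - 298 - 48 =-100*d - 40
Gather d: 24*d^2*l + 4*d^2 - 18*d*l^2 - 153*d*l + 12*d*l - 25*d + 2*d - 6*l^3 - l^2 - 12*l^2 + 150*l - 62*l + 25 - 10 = d^2*(24*l + 4) + d*(-18*l^2 - 141*l - 23) - 6*l^3 - 13*l^2 + 88*l + 15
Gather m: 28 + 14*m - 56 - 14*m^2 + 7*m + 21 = -14*m^2 + 21*m - 7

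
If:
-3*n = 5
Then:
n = -5/3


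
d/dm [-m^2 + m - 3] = 1 - 2*m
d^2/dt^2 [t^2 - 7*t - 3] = 2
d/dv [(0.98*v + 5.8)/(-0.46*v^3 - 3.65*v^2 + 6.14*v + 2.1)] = (0.9016*v^3 + 11.581*v^2 + 42.34*v - 33.554)/(0.2116*v^6 + 3.358*v^5 + 7.6737*v^4 - 46.754*v^3 + 22.3696*v^2 + 25.788*v + 4.41)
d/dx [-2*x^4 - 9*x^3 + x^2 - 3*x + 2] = -8*x^3 - 27*x^2 + 2*x - 3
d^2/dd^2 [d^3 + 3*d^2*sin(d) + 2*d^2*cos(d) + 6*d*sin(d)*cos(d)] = -3*d^2*sin(d) - 2*d^2*cos(d) - 8*d*sin(d) - 12*d*sin(2*d) + 12*d*cos(d) + 6*d + 6*sin(d) + 4*cos(d) + 12*cos(2*d)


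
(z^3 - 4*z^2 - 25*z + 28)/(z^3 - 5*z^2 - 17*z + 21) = (z + 4)/(z + 3)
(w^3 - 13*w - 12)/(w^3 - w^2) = (w^3 - 13*w - 12)/(w^2*(w - 1))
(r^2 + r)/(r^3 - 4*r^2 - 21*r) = (r + 1)/(r^2 - 4*r - 21)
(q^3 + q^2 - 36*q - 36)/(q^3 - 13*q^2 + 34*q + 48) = (q + 6)/(q - 8)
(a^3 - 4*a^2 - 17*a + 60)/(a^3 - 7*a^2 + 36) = (a^2 - a - 20)/(a^2 - 4*a - 12)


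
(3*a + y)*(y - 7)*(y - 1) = 3*a*y^2 - 24*a*y + 21*a + y^3 - 8*y^2 + 7*y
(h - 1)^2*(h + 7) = h^3 + 5*h^2 - 13*h + 7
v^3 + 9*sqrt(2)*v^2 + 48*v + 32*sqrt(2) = (v + sqrt(2))*(v + 4*sqrt(2))^2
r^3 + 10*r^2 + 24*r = r*(r + 4)*(r + 6)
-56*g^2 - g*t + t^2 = (-8*g + t)*(7*g + t)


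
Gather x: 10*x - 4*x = 6*x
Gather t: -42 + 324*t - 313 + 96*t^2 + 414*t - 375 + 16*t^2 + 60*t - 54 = 112*t^2 + 798*t - 784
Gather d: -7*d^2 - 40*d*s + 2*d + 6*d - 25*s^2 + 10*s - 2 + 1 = -7*d^2 + d*(8 - 40*s) - 25*s^2 + 10*s - 1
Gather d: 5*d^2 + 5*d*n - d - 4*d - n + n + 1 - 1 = 5*d^2 + d*(5*n - 5)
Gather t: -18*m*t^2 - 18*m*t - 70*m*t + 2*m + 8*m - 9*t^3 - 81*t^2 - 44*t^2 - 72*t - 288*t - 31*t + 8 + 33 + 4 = 10*m - 9*t^3 + t^2*(-18*m - 125) + t*(-88*m - 391) + 45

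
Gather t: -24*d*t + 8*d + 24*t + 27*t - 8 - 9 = 8*d + t*(51 - 24*d) - 17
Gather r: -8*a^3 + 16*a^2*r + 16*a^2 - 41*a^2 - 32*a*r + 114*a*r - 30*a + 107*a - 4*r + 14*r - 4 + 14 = -8*a^3 - 25*a^2 + 77*a + r*(16*a^2 + 82*a + 10) + 10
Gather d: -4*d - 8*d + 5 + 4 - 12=-12*d - 3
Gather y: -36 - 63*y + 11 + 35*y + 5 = -28*y - 20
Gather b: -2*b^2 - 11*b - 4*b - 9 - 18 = -2*b^2 - 15*b - 27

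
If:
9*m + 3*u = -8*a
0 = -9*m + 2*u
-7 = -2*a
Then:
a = 7/2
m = -56/45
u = -28/5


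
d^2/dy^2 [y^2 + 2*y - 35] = 2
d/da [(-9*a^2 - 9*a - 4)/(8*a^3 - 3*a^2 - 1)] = 3*(24*a^4 + 48*a^3 + 23*a^2 - 2*a + 3)/(64*a^6 - 48*a^5 + 9*a^4 - 16*a^3 + 6*a^2 + 1)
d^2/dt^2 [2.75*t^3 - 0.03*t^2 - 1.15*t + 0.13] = 16.5*t - 0.06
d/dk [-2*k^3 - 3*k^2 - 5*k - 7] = -6*k^2 - 6*k - 5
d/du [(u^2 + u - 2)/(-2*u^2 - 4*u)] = -1/(2*u^2)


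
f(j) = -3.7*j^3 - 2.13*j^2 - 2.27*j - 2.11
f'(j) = -11.1*j^2 - 4.26*j - 2.27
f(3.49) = -193.26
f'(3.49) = -152.34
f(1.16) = -13.38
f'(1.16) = -22.15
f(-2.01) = 23.89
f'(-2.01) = -38.55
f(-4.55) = 312.65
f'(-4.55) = -212.68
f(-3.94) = 200.07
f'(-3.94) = -157.80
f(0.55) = -4.62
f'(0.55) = -7.97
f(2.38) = -69.46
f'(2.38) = -75.28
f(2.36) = -67.96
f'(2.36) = -74.15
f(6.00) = -891.61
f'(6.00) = -427.43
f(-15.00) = 12040.19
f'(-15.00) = -2435.87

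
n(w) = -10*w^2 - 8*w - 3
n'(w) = -20*w - 8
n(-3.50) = -97.50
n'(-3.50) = 62.00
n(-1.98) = -26.36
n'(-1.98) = 31.60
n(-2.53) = -46.77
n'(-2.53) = 42.60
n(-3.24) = -82.06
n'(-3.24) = 56.80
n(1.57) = -40.21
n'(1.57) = -39.40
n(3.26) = -135.36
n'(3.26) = -73.20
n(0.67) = -12.85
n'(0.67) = -21.40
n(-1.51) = -13.72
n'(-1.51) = 22.20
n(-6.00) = -315.00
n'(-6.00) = 112.00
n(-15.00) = -2133.00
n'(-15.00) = 292.00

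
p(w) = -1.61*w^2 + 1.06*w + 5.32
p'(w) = 1.06 - 3.22*w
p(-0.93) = 2.94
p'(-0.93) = 4.05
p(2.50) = -2.09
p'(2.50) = -6.99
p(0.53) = 5.43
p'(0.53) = -0.65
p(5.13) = -31.61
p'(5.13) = -15.46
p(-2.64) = -8.70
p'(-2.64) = 9.56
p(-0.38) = 4.68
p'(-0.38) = 2.28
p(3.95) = -15.61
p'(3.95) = -11.66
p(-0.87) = 3.18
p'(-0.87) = 3.86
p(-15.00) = -372.83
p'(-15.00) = 49.36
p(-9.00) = -134.63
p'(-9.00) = 30.04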